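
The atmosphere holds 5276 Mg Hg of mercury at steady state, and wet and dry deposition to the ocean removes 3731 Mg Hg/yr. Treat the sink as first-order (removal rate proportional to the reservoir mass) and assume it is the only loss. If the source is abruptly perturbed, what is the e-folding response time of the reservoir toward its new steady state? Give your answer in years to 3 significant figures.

1.41 yr

For a linear reservoir the response time equals the residence time τ = M/F.
τ = 5276 / 3731 = 1.414 yr.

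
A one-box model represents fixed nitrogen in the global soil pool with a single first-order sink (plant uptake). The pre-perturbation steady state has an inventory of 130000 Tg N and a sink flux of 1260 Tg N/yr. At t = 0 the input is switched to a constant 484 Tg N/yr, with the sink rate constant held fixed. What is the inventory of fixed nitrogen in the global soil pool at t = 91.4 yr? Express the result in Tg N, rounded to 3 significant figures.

83000 Tg N

The sink rate constant is k = F₀/M₀ = 1260/130000 = 0.009692 yr⁻¹.
Solving dM/dt = F₁ − kM with M(0) = M₀ gives M(t) = F₁/k + (M₀ − F₁/k)·e^(−kt).
F₁/k = 484/0.009692 = 49937 Tg N; kt = 0.009692 × 91.4 = 0.8859, e^(−kt) = 0.4124.
M(91.4) = 49937 + (130000 − 49937) × 0.4124 = 49937 + 33010 = 82951 Tg N.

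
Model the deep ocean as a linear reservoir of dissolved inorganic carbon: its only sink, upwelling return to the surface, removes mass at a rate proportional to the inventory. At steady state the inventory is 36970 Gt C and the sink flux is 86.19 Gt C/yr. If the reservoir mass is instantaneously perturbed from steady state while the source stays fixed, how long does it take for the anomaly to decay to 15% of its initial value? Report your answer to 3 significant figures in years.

For a linear reservoir the anomaly decays as exp(−t/τ) with τ = M/F = 36970/86.19 = 428.9 yr.
exp(−t/τ) = 0.15 ⇒ t = −τ ln(0.15) = 428.9 × 1.897 = 813.7 yr.

814 yr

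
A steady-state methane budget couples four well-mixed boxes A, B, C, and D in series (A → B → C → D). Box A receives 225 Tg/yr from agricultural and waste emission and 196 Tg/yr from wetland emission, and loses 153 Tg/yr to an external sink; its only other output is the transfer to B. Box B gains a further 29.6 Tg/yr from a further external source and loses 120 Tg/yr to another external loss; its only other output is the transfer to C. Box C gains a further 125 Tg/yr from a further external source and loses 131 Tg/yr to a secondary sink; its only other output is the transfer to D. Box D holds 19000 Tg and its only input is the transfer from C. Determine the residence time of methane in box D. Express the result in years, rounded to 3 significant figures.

Box A: F(A→B) = (225 + 196) − 153 = 268.00 Tg/yr.
Box B: F(B→C) = (268.00 + 29.6) − 120 = 177.60 Tg/yr.
Box C: F(C→D) = (177.60 + 125) − 131 = 171.60 Tg/yr.
Box D throughput = its input = 171.60 Tg/yr; τ = 19000 / 171.60 = 110.7 yr.

111 yr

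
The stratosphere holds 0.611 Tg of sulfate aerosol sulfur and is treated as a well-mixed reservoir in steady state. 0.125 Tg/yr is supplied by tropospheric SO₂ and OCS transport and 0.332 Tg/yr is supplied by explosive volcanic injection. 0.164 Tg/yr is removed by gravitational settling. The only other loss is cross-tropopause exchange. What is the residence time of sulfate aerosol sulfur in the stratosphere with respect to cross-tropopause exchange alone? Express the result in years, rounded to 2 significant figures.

2.1 yr

At steady state ΣF_in = ΣF_out.
ΣF_in = 0.125 + 0.332 = 0.45700 Tg/yr.
Cross-tropopause exchange flux = ΣF_in − (0.164) = 0.45700 − 0.1640 = 0.2930 Tg/yr.
τ = M / F = 0.611 / 0.2930 = 2.085 yr.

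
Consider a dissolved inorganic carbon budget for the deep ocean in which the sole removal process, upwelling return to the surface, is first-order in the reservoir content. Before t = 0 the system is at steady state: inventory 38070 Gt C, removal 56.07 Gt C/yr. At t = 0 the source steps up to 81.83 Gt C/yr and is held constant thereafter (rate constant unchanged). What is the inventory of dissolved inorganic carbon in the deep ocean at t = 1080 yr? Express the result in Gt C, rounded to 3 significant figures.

52000 Gt C

Residence time τ = M₀/F₀ = 679.0 yr. The eventual steady state is M_∞ = M₀·(F₁/F₀) = 38070 × 81.83/56.07 = 55560 Gt C.
The anomaly ΔM(t) = M(t) − M_∞ decays as ΔM₀·e^(−t/τ) with ΔM₀ = 38070 − 55560 = −17490 Gt C.
At t = 1080 yr, e^(−t/τ) = e^(−1.591) = 0.2038, so ΔM = −3564 Gt C and M = 55560 − 3564 = 51996 Gt C.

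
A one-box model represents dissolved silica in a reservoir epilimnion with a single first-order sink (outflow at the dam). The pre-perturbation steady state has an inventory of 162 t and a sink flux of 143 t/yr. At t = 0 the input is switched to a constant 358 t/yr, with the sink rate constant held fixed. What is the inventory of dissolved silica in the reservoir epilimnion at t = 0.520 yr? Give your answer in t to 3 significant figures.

τ = M₀/F₀ = 162/143 = 1.133 yr; rate constant k = 1/τ.
New steady state M_∞ = F₁/k = F₁·τ = 358 × 1.133 = 405.57 t.
M(t) = M_∞ + (M₀ − M_∞)·e^(−t/τ); t/τ = 0.520/1.133 = 0.4590, so e^(−t/τ) = 0.6319.
M(t) = 405.57 − 243.6 × 0.6319 = 251.65 t.

252 t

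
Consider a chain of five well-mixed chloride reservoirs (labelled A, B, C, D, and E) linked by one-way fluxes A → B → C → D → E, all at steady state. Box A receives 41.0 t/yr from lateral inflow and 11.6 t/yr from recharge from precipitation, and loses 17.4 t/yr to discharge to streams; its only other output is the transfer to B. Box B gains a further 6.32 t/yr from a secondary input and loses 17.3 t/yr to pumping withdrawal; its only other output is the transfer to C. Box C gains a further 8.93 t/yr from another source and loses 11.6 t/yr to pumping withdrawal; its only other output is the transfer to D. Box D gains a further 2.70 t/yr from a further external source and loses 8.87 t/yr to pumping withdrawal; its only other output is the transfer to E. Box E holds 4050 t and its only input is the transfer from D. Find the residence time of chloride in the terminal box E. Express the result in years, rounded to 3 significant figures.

Box A: F(A→B) = (41.0 + 11.6) − 17.4 = 35.200 t/yr.
Box B: F(B→C) = (35.200 + 6.32) − 17.3 = 24.220 t/yr.
Box C: F(C→D) = (24.220 + 8.93) − 11.6 = 21.550 t/yr.
Box D: F(D→E) = (21.550 + 2.70) − 8.87 = 15.380 t/yr.
Box E throughput = its input = 15.380 t/yr; τ = 4050 / 15.380 = 263.3 yr.

263 yr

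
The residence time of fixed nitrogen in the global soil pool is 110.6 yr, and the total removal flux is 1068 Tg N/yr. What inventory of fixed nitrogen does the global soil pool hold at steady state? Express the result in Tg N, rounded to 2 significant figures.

τ = M/F ⇒ M = τ × F = 110.6 × 1068 = 118100 Tg N.

120000 Tg N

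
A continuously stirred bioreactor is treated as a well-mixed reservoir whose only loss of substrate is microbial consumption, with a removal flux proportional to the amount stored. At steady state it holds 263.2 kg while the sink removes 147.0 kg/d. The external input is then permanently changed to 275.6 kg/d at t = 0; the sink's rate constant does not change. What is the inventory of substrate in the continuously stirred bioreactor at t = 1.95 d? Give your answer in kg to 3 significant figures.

Residence time τ = M₀/F₀ = 1.790 d. The eventual steady state is M_∞ = M₀·(F₁/F₀) = 263.2 × 275.6/147.0 = 493.46 kg.
The anomaly ΔM(t) = M(t) − M_∞ decays as ΔM₀·e^(−t/τ) with ΔM₀ = 263.2 − 493.46 = −230.3 kg.
At t = 1.95 d, e^(−t/τ) = e^(−1.089) = 0.3365, so ΔM = −77.49 kg and M = 493.46 − 77.49 = 415.97 kg.

416 kg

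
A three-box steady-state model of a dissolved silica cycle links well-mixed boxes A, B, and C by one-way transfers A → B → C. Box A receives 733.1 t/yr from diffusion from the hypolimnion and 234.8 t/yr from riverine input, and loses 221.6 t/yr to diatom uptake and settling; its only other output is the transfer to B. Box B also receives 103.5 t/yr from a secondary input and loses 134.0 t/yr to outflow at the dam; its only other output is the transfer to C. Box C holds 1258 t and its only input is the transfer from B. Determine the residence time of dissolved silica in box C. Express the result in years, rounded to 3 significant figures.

Box A: F(A→B) = (733.1 + 234.8) − 221.6 = 746.30 t/yr.
Box B: F(B→C) = (746.30 + 103.5) − 134.0 = 715.80 t/yr.
Box C throughput = its input = 715.80 t/yr; τ = 1258 / 715.80 = 1.757 yr.

1.76 yr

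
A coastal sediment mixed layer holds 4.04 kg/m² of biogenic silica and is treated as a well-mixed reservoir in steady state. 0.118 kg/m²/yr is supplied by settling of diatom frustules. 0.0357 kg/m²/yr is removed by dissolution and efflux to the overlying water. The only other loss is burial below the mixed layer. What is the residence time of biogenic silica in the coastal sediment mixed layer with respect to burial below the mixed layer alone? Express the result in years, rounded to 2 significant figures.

49 yr

At steady state ΣF_in = ΣF_out.
ΣF_in = 0.11800 kg/m²/yr.
Burial below the mixed layer flux = ΣF_in − (0.0357) = 0.11800 − 0.03570 = 0.08230 kg/m²/yr.
τ = M / F = 4.04 / 0.08230 = 49.09 yr.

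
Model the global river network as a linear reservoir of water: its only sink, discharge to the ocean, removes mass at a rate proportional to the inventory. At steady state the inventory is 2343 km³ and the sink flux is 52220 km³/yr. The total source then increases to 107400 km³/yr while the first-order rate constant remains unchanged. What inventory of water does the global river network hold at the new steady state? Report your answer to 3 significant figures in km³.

4820 km³

Rate constant k = F/M = 52220 / 2343 = 22.29 yr⁻¹.
At the new steady state, source = k·M_new ⇒ M_new = 107400 / 22.29 = 4819 km³.
(Equivalently M_new = M × F_new/F_old = 2343 × 107400/52220.)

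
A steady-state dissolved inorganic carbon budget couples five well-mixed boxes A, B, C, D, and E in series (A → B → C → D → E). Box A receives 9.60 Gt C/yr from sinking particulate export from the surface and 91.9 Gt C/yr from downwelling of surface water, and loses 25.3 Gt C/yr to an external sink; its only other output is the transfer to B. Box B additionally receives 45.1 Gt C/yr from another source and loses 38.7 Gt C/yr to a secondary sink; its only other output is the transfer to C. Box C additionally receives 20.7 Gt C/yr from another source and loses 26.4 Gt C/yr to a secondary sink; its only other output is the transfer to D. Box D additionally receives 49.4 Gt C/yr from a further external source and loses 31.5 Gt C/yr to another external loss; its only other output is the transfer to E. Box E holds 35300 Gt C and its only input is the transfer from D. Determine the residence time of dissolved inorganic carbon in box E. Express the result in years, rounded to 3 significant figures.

Box A: F(A→B) = (9.60 + 91.9) − 25.3 = 76.200 Gt C/yr.
Box B: F(B→C) = (76.200 + 45.1) − 38.7 = 82.600 Gt C/yr.
Box C: F(C→D) = (82.600 + 20.7) − 26.4 = 76.900 Gt C/yr.
Box D: F(D→E) = (76.900 + 49.4) − 31.5 = 94.800 Gt C/yr.
Box E throughput = its input = 94.800 Gt C/yr; τ = 35300 / 94.800 = 372.4 yr.

372 yr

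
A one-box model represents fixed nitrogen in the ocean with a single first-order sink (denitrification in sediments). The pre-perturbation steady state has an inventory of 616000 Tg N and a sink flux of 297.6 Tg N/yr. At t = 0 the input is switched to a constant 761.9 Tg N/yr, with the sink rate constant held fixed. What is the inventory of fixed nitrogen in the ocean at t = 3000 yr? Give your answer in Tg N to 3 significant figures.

1.35×10^6 Tg N

τ = M₀/F₀ = 616000/297.6 = 2070 yr; rate constant k = 1/τ.
New steady state M_∞ = F₁/k = F₁·τ = 761.9 × 2070 = 1.5771×10^6 Tg N.
M(t) = M_∞ + (M₀ − M_∞)·e^(−t/τ); t/τ = 3000/2070 = 1.449, so e^(−t/τ) = 0.2347.
M(t) = 1.5771×10^6 − 961100 × 0.2347 = 1.3515×10^6 Tg N.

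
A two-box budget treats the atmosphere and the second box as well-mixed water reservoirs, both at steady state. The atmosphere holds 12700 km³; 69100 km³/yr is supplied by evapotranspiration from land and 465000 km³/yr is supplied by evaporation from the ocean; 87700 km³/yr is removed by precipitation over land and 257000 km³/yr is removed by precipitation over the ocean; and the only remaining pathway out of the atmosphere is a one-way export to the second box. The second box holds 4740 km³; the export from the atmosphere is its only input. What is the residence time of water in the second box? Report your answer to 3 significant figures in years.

Balance the atmosphere: ΣF_in = 69100 + 465000 = 534100 km³/yr.
Export to the second box = ΣF_in − (87700 + 257000) = 189400 km³/yr.
At steady state the output of the second box equals its input, 189400 km³/yr.
τ = M / F = 4740 / 189400 = 0.02503 yr.

0.0250 yr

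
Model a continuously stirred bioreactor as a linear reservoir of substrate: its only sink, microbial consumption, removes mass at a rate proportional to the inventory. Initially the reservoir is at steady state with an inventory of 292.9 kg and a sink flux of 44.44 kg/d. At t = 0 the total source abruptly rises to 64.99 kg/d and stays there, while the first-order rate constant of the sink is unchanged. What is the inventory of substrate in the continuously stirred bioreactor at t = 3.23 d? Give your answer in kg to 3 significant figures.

The sink rate constant is k = F₀/M₀ = 44.44/292.9 = 0.1517 d⁻¹.
Solving dM/dt = F₁ − kM with M(0) = M₀ gives M(t) = F₁/k + (M₀ − F₁/k)·e^(−kt).
F₁/k = 64.99/0.1517 = 428.34 kg; kt = 0.1517 × 3.23 = 0.4901, e^(−kt) = 0.6126.
M(3.23) = 428.34 + (292.9 − 428.34) × 0.6126 = 428.34 − 82.97 = 345.37 kg.

345 kg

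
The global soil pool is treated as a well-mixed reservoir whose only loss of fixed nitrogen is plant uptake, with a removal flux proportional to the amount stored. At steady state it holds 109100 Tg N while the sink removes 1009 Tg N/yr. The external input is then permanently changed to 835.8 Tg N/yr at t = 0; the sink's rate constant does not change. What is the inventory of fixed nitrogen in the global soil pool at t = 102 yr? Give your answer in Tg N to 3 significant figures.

τ = M₀/F₀ = 109100/1009 = 108.1 yr; rate constant k = 1/τ.
New steady state M_∞ = F₁/k = F₁·τ = 835.8 × 108.1 = 90372 Tg N.
M(t) = M_∞ + (M₀ − M_∞)·e^(−t/τ); t/τ = 102/108.1 = 0.9433, so e^(−t/τ) = 0.3893.
M(t) = 90372 + 18730 × 0.3893 = 97664 Tg N.

97700 Tg N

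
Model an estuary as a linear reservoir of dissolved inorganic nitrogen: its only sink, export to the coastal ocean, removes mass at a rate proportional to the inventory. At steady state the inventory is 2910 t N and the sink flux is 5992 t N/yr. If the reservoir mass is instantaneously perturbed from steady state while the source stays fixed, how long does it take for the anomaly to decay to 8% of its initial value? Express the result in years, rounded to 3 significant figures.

For a linear reservoir the anomaly decays as exp(−t/τ) with τ = M/F = 2910/5992 = 0.4856 yr.
exp(−t/τ) = 0.08 ⇒ t = −τ ln(0.08) = 0.4856 × 2.526 = 1.227 yr.

1.23 yr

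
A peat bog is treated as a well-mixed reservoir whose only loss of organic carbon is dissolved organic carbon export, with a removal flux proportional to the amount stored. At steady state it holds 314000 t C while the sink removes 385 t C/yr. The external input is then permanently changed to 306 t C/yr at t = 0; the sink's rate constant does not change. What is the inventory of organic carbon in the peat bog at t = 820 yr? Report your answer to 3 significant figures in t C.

273000 t C

Residence time τ = M₀/F₀ = 815.6 yr. The eventual steady state is M_∞ = M₀·(F₁/F₀) = 314000 × 306/385 = 249570 t C.
The anomaly ΔM(t) = M(t) − M_∞ decays as ΔM₀·e^(−t/τ) with ΔM₀ = 314000 − 249570 = 64430 t C.
At t = 820 yr, e^(−t/τ) = e^(−1.005) = 0.3659, so ΔM = 23570 t C and M = 249570 + 23570 = 273140 t C.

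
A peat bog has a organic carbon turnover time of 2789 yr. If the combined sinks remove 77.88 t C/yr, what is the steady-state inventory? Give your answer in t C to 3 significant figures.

217000 t C

τ = M/F ⇒ M = τ × F = 2789 × 77.88 = 217200 t C.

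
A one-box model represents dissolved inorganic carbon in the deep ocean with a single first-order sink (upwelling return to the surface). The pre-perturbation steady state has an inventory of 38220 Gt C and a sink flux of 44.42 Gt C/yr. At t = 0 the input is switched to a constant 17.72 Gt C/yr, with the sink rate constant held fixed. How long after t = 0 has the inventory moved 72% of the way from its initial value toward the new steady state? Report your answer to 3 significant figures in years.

τ = M₀/F₀ = 38220/44.42 = 860.4 yr.
The remaining gap fraction is e^(−t/τ); 72% covered ⇒ e^(−t/τ) = 0.280.
t = −τ ln(0.280) = 860.4 × 1.273 = 1095 yr.

1100 yr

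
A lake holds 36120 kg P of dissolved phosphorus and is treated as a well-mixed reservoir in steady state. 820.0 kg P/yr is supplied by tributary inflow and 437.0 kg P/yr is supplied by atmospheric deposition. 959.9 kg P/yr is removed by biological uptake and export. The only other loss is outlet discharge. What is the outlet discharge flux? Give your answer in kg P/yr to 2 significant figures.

At steady state ΣF_in = ΣF_out.
ΣF_in = 820.0 + 437.0 = 1257.0 kg P/yr.
Outlet discharge flux = ΣF_in − (959.9) = 1257.0 − 959.9 = 297.1 kg P/yr.

300 kg P/yr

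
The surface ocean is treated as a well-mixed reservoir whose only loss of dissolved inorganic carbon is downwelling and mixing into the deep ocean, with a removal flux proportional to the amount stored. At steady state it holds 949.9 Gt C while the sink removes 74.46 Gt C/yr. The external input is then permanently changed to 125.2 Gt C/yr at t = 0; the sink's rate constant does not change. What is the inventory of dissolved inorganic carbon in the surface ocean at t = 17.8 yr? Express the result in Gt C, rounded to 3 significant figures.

The sink rate constant is k = F₀/M₀ = 74.46/949.9 = 0.07839 yr⁻¹.
Solving dM/dt = F₁ − kM with M(0) = M₀ gives M(t) = F₁/k + (M₀ − F₁/k)·e^(−kt).
F₁/k = 125.2/0.07839 = 1597.2 Gt C; kt = 0.07839 × 17.8 = 1.395, e^(−kt) = 0.2478.
M(17.8) = 1597.2 + (949.9 − 1597.2) × 0.2478 = 1597.2 − 160.4 = 1436.8 Gt C.

1440 Gt C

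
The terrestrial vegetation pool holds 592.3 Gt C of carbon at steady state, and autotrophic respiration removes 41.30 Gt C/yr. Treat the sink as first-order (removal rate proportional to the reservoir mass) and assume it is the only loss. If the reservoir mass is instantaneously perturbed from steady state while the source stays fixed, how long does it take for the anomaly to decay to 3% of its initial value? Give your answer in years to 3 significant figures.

For a linear reservoir the anomaly decays as exp(−t/τ) with τ = M/F = 592.3/41.30 = 14.34 yr.
exp(−t/τ) = 0.03 ⇒ t = −τ ln(0.03) = 14.34 × 3.507 = 50.29 yr.

50.3 yr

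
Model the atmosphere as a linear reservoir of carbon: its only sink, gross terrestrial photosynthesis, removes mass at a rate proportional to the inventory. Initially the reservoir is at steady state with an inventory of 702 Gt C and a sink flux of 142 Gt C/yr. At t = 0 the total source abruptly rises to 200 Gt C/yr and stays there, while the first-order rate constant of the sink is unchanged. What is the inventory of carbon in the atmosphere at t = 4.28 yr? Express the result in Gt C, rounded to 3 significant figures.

The sink rate constant is k = F₀/M₀ = 142/702 = 0.2023 yr⁻¹.
Solving dM/dt = F₁ − kM with M(0) = M₀ gives M(t) = F₁/k + (M₀ − F₁/k)·e^(−kt).
F₁/k = 200/0.2023 = 988.73 Gt C; kt = 0.2023 × 4.28 = 0.8658, e^(−kt) = 0.4207.
M(4.28) = 988.73 + (702 − 988.73) × 0.4207 = 988.73 − 120.6 = 868.09 Gt C.

868 Gt C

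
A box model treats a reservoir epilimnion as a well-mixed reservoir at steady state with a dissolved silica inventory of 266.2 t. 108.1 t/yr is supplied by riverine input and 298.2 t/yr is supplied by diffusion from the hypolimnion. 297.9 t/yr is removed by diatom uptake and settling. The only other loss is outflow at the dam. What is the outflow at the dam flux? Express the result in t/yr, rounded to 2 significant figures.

At steady state ΣF_in = ΣF_out.
ΣF_in = 108.1 + 298.2 = 406.30 t/yr.
Outflow at the dam flux = ΣF_in − (297.9) = 406.30 − 297.9 = 108.4 t/yr.

110 t/yr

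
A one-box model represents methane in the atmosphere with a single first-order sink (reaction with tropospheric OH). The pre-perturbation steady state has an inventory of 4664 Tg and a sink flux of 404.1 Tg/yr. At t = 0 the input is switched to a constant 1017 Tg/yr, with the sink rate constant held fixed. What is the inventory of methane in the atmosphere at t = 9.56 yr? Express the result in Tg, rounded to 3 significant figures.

8650 Tg

τ = M₀/F₀ = 4664/404.1 = 11.54 yr; rate constant k = 1/τ.
New steady state M_∞ = F₁/k = F₁·τ = 1017 × 11.54 = 11738 Tg.
M(t) = M_∞ + (M₀ − M_∞)·e^(−t/τ); t/τ = 9.56/11.54 = 0.8283, so e^(−t/τ) = 0.4368.
M(t) = 11738 − 7074 × 0.4368 = 8648.1 Tg.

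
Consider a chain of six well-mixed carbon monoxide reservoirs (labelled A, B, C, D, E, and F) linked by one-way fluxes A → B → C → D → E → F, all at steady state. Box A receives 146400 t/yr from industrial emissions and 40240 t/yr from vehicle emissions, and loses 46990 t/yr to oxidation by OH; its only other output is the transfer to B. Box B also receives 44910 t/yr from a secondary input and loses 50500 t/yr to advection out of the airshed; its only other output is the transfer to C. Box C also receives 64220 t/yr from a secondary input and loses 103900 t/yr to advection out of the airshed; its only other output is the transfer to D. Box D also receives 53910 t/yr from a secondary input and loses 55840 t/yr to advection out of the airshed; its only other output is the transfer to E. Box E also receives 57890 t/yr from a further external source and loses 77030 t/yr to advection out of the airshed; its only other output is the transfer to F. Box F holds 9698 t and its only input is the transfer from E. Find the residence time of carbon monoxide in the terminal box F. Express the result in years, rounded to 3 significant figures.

Box A: F(A→B) = (146400 + 40240) − 46990 = 139650 t/yr.
Box B: F(B→C) = (139650 + 44910) − 50500 = 134060 t/yr.
Box C: F(C→D) = (134060 + 64220) − 103900 = 94380 t/yr.
Box D: F(D→E) = (94380 + 53910) − 55840 = 92450 t/yr.
Box E: F(E→F) = (92450 + 57890) − 77030 = 73310 t/yr.
Box F throughput = its input = 73310 t/yr; τ = 9698 / 73310 = 0.1323 yr.

0.132 yr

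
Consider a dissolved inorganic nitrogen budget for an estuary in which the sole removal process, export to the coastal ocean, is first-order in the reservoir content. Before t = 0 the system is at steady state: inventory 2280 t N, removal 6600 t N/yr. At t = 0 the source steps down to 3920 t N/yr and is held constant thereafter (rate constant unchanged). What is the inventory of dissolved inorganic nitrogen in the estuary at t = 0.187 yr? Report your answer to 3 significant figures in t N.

1890 t N

Residence time τ = M₀/F₀ = 0.3455 yr. The eventual steady state is M_∞ = M₀·(F₁/F₀) = 2280 × 3920/6600 = 1354.2 t N.
The anomaly ΔM(t) = M(t) − M_∞ decays as ΔM₀·e^(−t/τ) with ΔM₀ = 2280 − 1354.2 = 925.8 t N.
At t = 0.187 yr, e^(−t/τ) = e^(−0.5413) = 0.5820, so ΔM = 538.8 t N and M = 1354.2 + 538.8 = 1893.0 t N.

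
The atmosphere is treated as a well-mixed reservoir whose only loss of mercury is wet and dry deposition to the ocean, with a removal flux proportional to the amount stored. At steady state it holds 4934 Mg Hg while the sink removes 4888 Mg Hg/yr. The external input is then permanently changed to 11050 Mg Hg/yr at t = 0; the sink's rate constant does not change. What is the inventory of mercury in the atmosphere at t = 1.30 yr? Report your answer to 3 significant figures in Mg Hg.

9440 Mg Hg

The sink rate constant is k = F₀/M₀ = 4888/4934 = 0.9907 yr⁻¹.
Solving dM/dt = F₁ − kM with M(0) = M₀ gives M(t) = F₁/k + (M₀ − F₁/k)·e^(−kt).
F₁/k = 11050/0.9907 = 11154 Mg Hg; kt = 0.9907 × 1.30 = 1.288, e^(−kt) = 0.2759.
M(1.30) = 11154 + (4934 − 11154) × 0.2759 = 11154 − 1716 = 9438.2 Mg Hg.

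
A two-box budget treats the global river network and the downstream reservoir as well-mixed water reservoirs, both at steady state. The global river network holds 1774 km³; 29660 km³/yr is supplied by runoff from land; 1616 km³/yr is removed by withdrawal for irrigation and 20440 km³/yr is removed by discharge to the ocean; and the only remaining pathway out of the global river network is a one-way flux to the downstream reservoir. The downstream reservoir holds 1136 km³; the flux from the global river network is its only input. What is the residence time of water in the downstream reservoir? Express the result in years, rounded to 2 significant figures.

Balance the global river network: ΣF_in = 29660 km³/yr.
Flux to the downstream reservoir = ΣF_in − (1616 + 20440) = 7604.0 km³/yr.
At steady state the output of the downstream reservoir equals its input, 7604.0 km³/yr.
τ = M / F = 1136 / 7604.0 = 0.1494 yr.

0.15 yr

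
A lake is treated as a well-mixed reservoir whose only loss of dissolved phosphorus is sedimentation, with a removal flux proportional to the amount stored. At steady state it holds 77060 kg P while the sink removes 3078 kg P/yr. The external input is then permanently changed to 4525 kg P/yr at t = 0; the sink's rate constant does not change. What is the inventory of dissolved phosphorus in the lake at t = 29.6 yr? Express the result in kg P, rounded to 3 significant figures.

Residence time τ = M₀/F₀ = 25.04 yr. The eventual steady state is M_∞ = M₀·(F₁/F₀) = 77060 × 4525/3078 = 113290 kg P.
The anomaly ΔM(t) = M(t) − M_∞ decays as ΔM₀·e^(−t/τ) with ΔM₀ = 77060 − 113290 = −36230 kg P.
At t = 29.6 yr, e^(−t/τ) = e^(−1.182) = 0.3066, so ΔM = −11110 kg P and M = 113290 − 11110 = 102180 kg P.

102000 kg P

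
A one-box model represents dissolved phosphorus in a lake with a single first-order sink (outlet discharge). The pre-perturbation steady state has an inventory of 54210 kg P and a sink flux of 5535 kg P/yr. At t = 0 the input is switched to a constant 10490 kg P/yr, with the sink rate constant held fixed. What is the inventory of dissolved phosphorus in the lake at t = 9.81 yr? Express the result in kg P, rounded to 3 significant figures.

84900 kg P

Residence time τ = M₀/F₀ = 9.794 yr. The eventual steady state is M_∞ = M₀·(F₁/F₀) = 54210 × 10490/5535 = 102740 kg P.
The anomaly ΔM(t) = M(t) − M_∞ decays as ΔM₀·e^(−t/τ) with ΔM₀ = 54210 − 102740 = −48530 kg P.
At t = 9.81 yr, e^(−t/τ) = e^(−1.002) = 0.3673, so ΔM = −17820 kg P and M = 102740 − 17820 = 84916 kg P.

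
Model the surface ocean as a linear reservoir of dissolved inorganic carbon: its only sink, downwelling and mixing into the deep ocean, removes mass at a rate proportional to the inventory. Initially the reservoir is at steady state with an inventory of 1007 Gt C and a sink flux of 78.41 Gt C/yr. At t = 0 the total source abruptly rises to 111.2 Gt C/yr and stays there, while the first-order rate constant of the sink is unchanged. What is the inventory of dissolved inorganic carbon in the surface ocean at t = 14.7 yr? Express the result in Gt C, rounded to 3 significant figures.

Residence time τ = M₀/F₀ = 12.84 yr. The eventual steady state is M_∞ = M₀·(F₁/F₀) = 1007 × 111.2/78.41 = 1428.1 Gt C.
The anomaly ΔM(t) = M(t) − M_∞ decays as ΔM₀·e^(−t/τ) with ΔM₀ = 1007 − 1428.1 = −421.1 Gt C.
At t = 14.7 yr, e^(−t/τ) = e^(−1.145) = 0.3183, so ΔM = −134.1 Gt C and M = 1428.1 − 134.1 = 1294.1 Gt C.

1290 Gt C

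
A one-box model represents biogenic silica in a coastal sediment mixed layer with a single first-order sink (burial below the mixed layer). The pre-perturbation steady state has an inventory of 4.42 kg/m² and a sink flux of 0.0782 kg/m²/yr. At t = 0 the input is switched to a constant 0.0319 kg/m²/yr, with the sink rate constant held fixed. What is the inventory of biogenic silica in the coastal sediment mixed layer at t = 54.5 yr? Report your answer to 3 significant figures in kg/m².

2.80 kg/m²

The sink rate constant is k = F₀/M₀ = 0.0782/4.42 = 0.01769 yr⁻¹.
Solving dM/dt = F₁ − kM with M(0) = M₀ gives M(t) = F₁/k + (M₀ − F₁/k)·e^(−kt).
F₁/k = 0.0319/0.01769 = 1.8030 kg/m²; kt = 0.01769 × 54.5 = 0.9642, e^(−kt) = 0.3813.
M(54.5) = 1.8030 + (4.42 − 1.8030) × 0.3813 = 1.8030 + 0.9978 = 2.8008 kg/m².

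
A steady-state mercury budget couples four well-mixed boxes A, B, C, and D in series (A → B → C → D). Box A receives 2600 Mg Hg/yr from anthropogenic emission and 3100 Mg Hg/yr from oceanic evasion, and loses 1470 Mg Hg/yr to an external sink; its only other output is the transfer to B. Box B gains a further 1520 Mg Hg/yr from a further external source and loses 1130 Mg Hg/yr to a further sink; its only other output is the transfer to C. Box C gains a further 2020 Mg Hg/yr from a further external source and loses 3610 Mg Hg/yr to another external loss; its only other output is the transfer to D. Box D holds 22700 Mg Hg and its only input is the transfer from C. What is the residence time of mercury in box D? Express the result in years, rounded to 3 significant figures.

Box A: F(A→B) = (2600 + 3100) − 1470 = 4230.0 Mg Hg/yr.
Box B: F(B→C) = (4230.0 + 1520) − 1130 = 4620.0 Mg Hg/yr.
Box C: F(C→D) = (4620.0 + 2020) − 3610 = 3030.0 Mg Hg/yr.
Box D throughput = its input = 3030.0 Mg Hg/yr; τ = 22700 / 3030.0 = 7.492 yr.

7.49 yr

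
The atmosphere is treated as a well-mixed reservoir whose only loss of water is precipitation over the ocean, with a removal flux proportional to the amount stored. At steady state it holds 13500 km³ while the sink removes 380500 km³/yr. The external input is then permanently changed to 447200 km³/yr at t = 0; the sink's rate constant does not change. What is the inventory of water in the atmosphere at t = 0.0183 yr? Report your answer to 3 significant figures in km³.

The sink rate constant is k = F₀/M₀ = 380500/13500 = 28.19 yr⁻¹.
Solving dM/dt = F₁ − kM with M(0) = M₀ gives M(t) = F₁/k + (M₀ − F₁/k)·e^(−kt).
F₁/k = 447200/28.19 = 15866 km³; kt = 28.19 × 0.0183 = 0.5158, e^(−kt) = 0.5970.
M(0.0183) = 15866 + (13500 − 15866) × 0.5970 = 15866 − 1413 = 14454 km³.

14500 km³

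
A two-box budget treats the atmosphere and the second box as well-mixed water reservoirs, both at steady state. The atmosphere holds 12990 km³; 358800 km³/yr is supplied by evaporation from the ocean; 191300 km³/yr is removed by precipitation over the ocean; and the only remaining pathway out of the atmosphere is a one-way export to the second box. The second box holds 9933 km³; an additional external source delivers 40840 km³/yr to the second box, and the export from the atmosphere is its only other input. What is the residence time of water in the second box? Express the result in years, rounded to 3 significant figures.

Balance the atmosphere: ΣF_in = 358800 km³/yr.
Export to the second box = ΣF_in − (191300) = 167500 km³/yr.
Total input to the second box = 167500 + 40840 = 208340 km³/yr; at steady state this equals its total output.
τ = M / F = 9933 / 208340 = 0.04768 yr.

0.0477 yr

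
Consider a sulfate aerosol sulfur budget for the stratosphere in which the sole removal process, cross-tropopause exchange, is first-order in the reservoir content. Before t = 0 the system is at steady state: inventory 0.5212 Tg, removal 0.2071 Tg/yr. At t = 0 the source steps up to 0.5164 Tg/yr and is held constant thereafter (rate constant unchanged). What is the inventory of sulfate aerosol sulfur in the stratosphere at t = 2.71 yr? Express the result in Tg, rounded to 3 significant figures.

1.03 Tg

The sink rate constant is k = F₀/M₀ = 0.2071/0.5212 = 0.3974 yr⁻¹.
Solving dM/dt = F₁ − kM with M(0) = M₀ gives M(t) = F₁/k + (M₀ − F₁/k)·e^(−kt).
F₁/k = 0.5164/0.3974 = 1.2996 Tg; kt = 0.3974 × 2.71 = 1.077, e^(−kt) = 0.3407.
M(2.71) = 1.2996 + (0.5212 − 1.2996) × 0.3407 = 1.2996 − 0.2652 = 1.0344 Tg.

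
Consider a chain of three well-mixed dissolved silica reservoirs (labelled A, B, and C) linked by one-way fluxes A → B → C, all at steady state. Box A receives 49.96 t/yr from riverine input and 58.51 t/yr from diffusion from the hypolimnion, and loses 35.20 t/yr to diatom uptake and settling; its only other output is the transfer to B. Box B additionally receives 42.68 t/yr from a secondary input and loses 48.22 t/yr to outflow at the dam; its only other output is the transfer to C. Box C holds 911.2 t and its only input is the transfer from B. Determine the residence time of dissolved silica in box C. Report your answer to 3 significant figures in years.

Box A: F(A→B) = (49.96 + 58.51) − 35.20 = 73.270 t/yr.
Box B: F(B→C) = (73.270 + 42.68) − 48.22 = 67.730 t/yr.
Box C throughput = its input = 67.730 t/yr; τ = 911.2 / 67.730 = 13.45 yr.

13.5 yr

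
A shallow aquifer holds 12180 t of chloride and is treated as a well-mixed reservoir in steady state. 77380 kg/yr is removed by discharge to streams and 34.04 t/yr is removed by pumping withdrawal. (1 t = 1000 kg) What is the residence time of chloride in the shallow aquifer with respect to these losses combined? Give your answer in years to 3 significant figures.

Convert the discharge to streams flux: 77380 kg/yr = 77.38 t/yr.
Total removal = 77.38 + 34.04 = 111.42 t/yr.
τ = M / ΣF_out = 12180 / 111.42 = 109.3 yr.

109 yr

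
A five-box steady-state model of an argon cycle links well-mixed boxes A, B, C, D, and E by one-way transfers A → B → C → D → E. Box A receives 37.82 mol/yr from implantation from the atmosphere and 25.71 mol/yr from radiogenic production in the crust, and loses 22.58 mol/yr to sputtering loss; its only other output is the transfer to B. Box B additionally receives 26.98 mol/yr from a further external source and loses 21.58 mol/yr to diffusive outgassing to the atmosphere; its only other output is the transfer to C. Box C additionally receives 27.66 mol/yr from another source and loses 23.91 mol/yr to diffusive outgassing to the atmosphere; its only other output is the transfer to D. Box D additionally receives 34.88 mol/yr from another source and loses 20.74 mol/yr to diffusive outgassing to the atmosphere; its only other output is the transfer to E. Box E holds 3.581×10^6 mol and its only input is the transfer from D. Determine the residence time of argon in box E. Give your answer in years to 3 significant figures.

Box A: F(A→B) = (37.82 + 25.71) − 22.58 = 40.950 mol/yr.
Box B: F(B→C) = (40.950 + 26.98) − 21.58 = 46.350 mol/yr.
Box C: F(C→D) = (46.350 + 27.66) − 23.91 = 50.100 mol/yr.
Box D: F(D→E) = (50.100 + 34.88) − 20.74 = 64.240 mol/yr.
Box E throughput = its input = 64.240 mol/yr; τ = 3.581×10^6 / 64.240 = 55740 yr.

55700 yr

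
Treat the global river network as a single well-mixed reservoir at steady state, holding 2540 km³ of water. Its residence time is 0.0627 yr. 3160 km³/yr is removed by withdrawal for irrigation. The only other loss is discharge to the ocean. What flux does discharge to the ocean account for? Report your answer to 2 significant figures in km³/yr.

37000 km³/yr

Total removal F = M/τ = 2540 / 0.0627 = 40510 km³/yr.
Discharge to the ocean = F − (3160) = 40510 − 3160 = 37350 km³/yr.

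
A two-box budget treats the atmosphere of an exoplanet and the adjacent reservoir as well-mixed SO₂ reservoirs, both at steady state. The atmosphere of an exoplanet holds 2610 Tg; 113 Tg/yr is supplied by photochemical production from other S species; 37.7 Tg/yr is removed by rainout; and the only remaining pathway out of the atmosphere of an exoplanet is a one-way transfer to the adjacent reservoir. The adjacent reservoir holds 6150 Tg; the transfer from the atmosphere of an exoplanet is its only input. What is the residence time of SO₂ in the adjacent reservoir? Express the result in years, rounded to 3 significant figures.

81.7 yr

Balance the atmosphere of an exoplanet: ΣF_in = 113.00 Tg/yr.
Transfer to the adjacent reservoir = ΣF_in − (37.7) = 75.300 Tg/yr.
At steady state the output of the adjacent reservoir equals its input, 75.300 Tg/yr.
τ = M / F = 6150 / 75.300 = 81.67 yr.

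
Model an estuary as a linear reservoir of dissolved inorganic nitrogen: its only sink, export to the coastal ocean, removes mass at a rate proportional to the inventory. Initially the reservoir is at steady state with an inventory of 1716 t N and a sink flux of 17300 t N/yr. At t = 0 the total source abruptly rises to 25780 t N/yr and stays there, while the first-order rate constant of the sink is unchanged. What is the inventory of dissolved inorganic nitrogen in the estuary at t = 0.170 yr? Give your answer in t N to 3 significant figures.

2410 t N

The sink rate constant is k = F₀/M₀ = 17300/1716 = 10.08 yr⁻¹.
Solving dM/dt = F₁ − kM with M(0) = M₀ gives M(t) = F₁/k + (M₀ − F₁/k)·e^(−kt).
F₁/k = 25780/10.08 = 2557.1 t N; kt = 10.08 × 0.170 = 1.714, e^(−kt) = 0.1802.
M(0.170) = 2557.1 + (1716 − 2557.1) × 0.1802 = 2557.1 − 151.5 = 2405.6 t N.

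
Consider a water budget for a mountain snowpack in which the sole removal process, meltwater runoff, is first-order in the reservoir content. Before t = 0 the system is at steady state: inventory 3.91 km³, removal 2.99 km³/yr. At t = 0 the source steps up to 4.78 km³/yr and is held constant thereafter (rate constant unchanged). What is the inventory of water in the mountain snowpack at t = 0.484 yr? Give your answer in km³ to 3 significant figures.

τ = M₀/F₀ = 3.91/2.99 = 1.308 yr; rate constant k = 1/τ.
New steady state M_∞ = F₁/k = F₁·τ = 4.78 × 1.308 = 6.2508 km³.
M(t) = M_∞ + (M₀ − M_∞)·e^(−t/τ); t/τ = 0.484/1.308 = 0.3701, so e^(−t/τ) = 0.6907.
M(t) = 6.2508 − 2.341 × 0.6907 = 4.6341 km³.

4.63 km³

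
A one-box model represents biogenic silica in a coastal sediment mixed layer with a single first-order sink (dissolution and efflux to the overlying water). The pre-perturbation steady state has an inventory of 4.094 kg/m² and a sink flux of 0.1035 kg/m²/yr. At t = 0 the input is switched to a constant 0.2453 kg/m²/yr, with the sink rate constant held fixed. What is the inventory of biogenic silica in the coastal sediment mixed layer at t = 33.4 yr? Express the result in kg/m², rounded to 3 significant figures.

7.29 kg/m²

Residence time τ = M₀/F₀ = 39.56 yr. The eventual steady state is M_∞ = M₀·(F₁/F₀) = 4.094 × 0.2453/0.1035 = 9.7030 kg/m².
The anomaly ΔM(t) = M(t) − M_∞ decays as ΔM₀·e^(−t/τ) with ΔM₀ = 4.094 − 9.7030 = −5.609 kg/m².
At t = 33.4 yr, e^(−t/τ) = e^(−0.8444) = 0.4298, so ΔM = −2.411 kg/m² and M = 9.7030 − 2.411 = 7.2921 kg/m².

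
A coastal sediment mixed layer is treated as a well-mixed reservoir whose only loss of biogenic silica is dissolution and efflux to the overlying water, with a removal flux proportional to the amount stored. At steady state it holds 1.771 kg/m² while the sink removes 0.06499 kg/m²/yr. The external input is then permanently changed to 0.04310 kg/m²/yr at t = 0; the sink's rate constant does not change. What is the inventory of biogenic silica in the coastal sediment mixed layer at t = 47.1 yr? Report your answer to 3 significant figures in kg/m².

The sink rate constant is k = F₀/M₀ = 0.06499/1.771 = 0.03670 yr⁻¹.
Solving dM/dt = F₁ − kM with M(0) = M₀ gives M(t) = F₁/k + (M₀ − F₁/k)·e^(−kt).
F₁/k = 0.04310/0.03670 = 1.1745 kg/m²; kt = 0.03670 × 47.1 = 1.728, e^(−kt) = 0.1776.
M(47.1) = 1.1745 + (1.771 − 1.1745) × 0.1776 = 1.1745 + 0.1059 = 1.2804 kg/m².

1.28 kg/m²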